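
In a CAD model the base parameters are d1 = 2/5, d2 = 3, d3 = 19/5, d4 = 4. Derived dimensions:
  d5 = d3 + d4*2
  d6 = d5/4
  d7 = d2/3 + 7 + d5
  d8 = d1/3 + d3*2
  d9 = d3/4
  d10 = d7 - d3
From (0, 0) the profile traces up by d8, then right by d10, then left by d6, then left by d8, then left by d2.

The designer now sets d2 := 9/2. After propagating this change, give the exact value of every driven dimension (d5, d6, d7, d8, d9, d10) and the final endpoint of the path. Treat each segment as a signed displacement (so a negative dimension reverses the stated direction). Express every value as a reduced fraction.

d5 = 59/5
d6 = 59/20
d7 = 203/10
d8 = 116/15
d9 = 19/20
d10 = 33/2
endpoint = (79/60, 116/15)

Apply edit: d2 := 9/2
  d5 = d3 + d4*2 = 59/5
  d6 = d5/4 = 59/20
  d7 = d2/3 + 7 + d5 = 203/10
  d8 = d1/3 + d3*2 = 116/15
  d9 = d3/4 = 19/20
  d10 = d7 - d3 = 33/2
Walk from origin (0, 0):
  seg 1: up by d8 = 116/15 → (0, 116/15)
  seg 2: right by d10 = 33/2 → (33/2, 116/15)
  seg 3: left by d6 = 59/20 → (271/20, 116/15)
  seg 4: left by d8 = 116/15 → (349/60, 116/15)
  seg 5: left by d2 = 9/2 → (79/60, 116/15)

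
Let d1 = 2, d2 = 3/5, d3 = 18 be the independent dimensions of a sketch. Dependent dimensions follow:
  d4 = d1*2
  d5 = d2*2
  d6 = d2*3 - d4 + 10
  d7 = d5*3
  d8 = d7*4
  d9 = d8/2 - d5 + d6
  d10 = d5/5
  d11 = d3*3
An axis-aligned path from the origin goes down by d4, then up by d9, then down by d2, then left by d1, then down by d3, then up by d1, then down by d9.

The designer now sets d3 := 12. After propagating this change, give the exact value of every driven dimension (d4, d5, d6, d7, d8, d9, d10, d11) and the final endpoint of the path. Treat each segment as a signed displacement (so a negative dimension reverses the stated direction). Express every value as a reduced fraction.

Apply edit: d3 := 12
  d4 = d1*2 = 4
  d5 = d2*2 = 6/5
  d6 = d2*3 - d4 + 10 = 39/5
  d7 = d5*3 = 18/5
  d8 = d7*4 = 72/5
  d9 = d8/2 - d5 + d6 = 69/5
  d10 = d5/5 = 6/25
  d11 = d3*3 = 36
Walk from origin (0, 0):
  seg 1: down by d4 = 4 → (0, -4)
  seg 2: up by d9 = 69/5 → (0, 49/5)
  seg 3: down by d2 = 3/5 → (0, 46/5)
  seg 4: left by d1 = 2 → (-2, 46/5)
  seg 5: down by d3 = 12 → (-2, -14/5)
  seg 6: up by d1 = 2 → (-2, -4/5)
  seg 7: down by d9 = 69/5 → (-2, -73/5)

d4 = 4
d5 = 6/5
d6 = 39/5
d7 = 18/5
d8 = 72/5
d9 = 69/5
d10 = 6/25
d11 = 36
endpoint = (-2, -73/5)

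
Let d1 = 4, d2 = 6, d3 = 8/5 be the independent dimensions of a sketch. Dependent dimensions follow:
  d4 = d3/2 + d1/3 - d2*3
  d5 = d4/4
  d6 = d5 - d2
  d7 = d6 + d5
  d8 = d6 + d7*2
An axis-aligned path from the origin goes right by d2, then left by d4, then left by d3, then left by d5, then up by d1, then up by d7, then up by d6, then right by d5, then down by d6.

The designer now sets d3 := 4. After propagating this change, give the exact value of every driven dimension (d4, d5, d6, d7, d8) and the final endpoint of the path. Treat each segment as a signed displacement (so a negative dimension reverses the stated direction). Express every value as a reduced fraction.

d4 = -44/3
d5 = -11/3
d6 = -29/3
d7 = -40/3
d8 = -109/3
endpoint = (50/3, -28/3)

Apply edit: d3 := 4
  d4 = d3/2 + d1/3 - d2*3 = -44/3
  d5 = d4/4 = -11/3
  d6 = d5 - d2 = -29/3
  d7 = d6 + d5 = -40/3
  d8 = d6 + d7*2 = -109/3
Walk from origin (0, 0):
  seg 1: right by d2 = 6 → (6, 0)
  seg 2: left by d4 = -44/3 → (62/3, 0)
  seg 3: left by d3 = 4 → (50/3, 0)
  seg 4: left by d5 = -11/3 → (61/3, 0)
  seg 5: up by d1 = 4 → (61/3, 4)
  seg 6: up by d7 = -40/3 → (61/3, -28/3)
  seg 7: up by d6 = -29/3 → (61/3, -19)
  seg 8: right by d5 = -11/3 → (50/3, -19)
  seg 9: down by d6 = -29/3 → (50/3, -28/3)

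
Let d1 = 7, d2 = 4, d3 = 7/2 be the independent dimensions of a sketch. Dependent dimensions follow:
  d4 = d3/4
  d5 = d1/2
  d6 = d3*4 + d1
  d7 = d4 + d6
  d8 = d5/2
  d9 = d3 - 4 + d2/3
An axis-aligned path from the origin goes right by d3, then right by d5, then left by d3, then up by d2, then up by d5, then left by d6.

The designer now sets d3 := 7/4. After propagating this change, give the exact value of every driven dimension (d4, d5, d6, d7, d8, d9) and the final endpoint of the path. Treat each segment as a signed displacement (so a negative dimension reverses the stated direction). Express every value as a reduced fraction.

d4 = 7/16
d5 = 7/2
d6 = 14
d7 = 231/16
d8 = 7/4
d9 = -11/12
endpoint = (-21/2, 15/2)

Apply edit: d3 := 7/4
  d4 = d3/4 = 7/16
  d5 = d1/2 = 7/2
  d6 = d3*4 + d1 = 14
  d7 = d4 + d6 = 231/16
  d8 = d5/2 = 7/4
  d9 = d3 - 4 + d2/3 = -11/12
Walk from origin (0, 0):
  seg 1: right by d3 = 7/4 → (7/4, 0)
  seg 2: right by d5 = 7/2 → (21/4, 0)
  seg 3: left by d3 = 7/4 → (7/2, 0)
  seg 4: up by d2 = 4 → (7/2, 4)
  seg 5: up by d5 = 7/2 → (7/2, 15/2)
  seg 6: left by d6 = 14 → (-21/2, 15/2)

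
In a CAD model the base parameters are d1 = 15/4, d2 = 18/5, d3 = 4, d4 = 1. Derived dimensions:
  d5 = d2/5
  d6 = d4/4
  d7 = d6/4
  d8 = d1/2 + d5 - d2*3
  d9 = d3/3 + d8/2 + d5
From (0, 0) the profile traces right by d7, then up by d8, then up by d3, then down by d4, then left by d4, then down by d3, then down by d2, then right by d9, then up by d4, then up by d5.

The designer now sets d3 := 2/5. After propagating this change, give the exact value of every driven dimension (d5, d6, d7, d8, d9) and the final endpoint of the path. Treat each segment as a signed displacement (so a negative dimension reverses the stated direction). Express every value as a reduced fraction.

Apply edit: d3 := 2/5
  d5 = d2/5 = 18/25
  d6 = d4/4 = 1/4
  d7 = d6/4 = 1/16
  d8 = d1/2 + d5 - d2*3 = -1641/200
  d9 = d3/3 + d8/2 + d5 = -3899/1200
Walk from origin (0, 0):
  seg 1: right by d7 = 1/16 → (1/16, 0)
  seg 2: up by d8 = -1641/200 → (1/16, -1641/200)
  seg 3: up by d3 = 2/5 → (1/16, -1561/200)
  seg 4: down by d4 = 1 → (1/16, -1761/200)
  seg 5: left by d4 = 1 → (-15/16, -1761/200)
  seg 6: down by d3 = 2/5 → (-15/16, -1841/200)
  seg 7: down by d2 = 18/5 → (-15/16, -2561/200)
  seg 8: right by d9 = -3899/1200 → (-314/75, -2561/200)
  seg 9: up by d4 = 1 → (-314/75, -2361/200)
  seg 10: up by d5 = 18/25 → (-314/75, -2217/200)

d5 = 18/25
d6 = 1/4
d7 = 1/16
d8 = -1641/200
d9 = -3899/1200
endpoint = (-314/75, -2217/200)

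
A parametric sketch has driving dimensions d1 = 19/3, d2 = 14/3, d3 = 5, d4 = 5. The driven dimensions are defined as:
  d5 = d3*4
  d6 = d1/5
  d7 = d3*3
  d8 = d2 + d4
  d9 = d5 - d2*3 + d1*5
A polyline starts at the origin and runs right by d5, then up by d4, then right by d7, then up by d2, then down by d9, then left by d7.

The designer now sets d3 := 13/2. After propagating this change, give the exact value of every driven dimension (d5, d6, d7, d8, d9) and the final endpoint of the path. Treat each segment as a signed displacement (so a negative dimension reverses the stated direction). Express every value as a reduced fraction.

d5 = 26
d6 = 19/15
d7 = 39/2
d8 = 29/3
d9 = 131/3
endpoint = (26, -34)

Apply edit: d3 := 13/2
  d5 = d3*4 = 26
  d6 = d1/5 = 19/15
  d7 = d3*3 = 39/2
  d8 = d2 + d4 = 29/3
  d9 = d5 - d2*3 + d1*5 = 131/3
Walk from origin (0, 0):
  seg 1: right by d5 = 26 → (26, 0)
  seg 2: up by d4 = 5 → (26, 5)
  seg 3: right by d7 = 39/2 → (91/2, 5)
  seg 4: up by d2 = 14/3 → (91/2, 29/3)
  seg 5: down by d9 = 131/3 → (91/2, -34)
  seg 6: left by d7 = 39/2 → (26, -34)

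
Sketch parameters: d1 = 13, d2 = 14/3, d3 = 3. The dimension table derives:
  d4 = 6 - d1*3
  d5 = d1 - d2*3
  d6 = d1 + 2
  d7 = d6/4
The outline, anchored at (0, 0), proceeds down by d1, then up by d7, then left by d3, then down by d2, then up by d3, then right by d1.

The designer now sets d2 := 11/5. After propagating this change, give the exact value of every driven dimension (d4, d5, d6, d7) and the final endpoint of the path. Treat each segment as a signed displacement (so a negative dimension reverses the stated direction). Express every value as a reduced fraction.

d4 = -33
d5 = 32/5
d6 = 15
d7 = 15/4
endpoint = (10, -169/20)

Apply edit: d2 := 11/5
  d4 = 6 - d1*3 = -33
  d5 = d1 - d2*3 = 32/5
  d6 = d1 + 2 = 15
  d7 = d6/4 = 15/4
Walk from origin (0, 0):
  seg 1: down by d1 = 13 → (0, -13)
  seg 2: up by d7 = 15/4 → (0, -37/4)
  seg 3: left by d3 = 3 → (-3, -37/4)
  seg 4: down by d2 = 11/5 → (-3, -229/20)
  seg 5: up by d3 = 3 → (-3, -169/20)
  seg 6: right by d1 = 13 → (10, -169/20)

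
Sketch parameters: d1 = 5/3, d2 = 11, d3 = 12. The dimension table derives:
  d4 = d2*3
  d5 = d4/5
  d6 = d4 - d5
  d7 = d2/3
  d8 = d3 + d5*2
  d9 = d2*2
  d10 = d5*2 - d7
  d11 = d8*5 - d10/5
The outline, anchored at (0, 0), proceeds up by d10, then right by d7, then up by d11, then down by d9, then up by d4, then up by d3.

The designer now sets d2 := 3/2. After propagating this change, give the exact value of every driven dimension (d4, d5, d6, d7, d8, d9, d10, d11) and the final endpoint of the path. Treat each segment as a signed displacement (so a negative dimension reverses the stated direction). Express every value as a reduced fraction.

Apply edit: d2 := 3/2
  d4 = d2*3 = 9/2
  d5 = d4/5 = 9/10
  d6 = d4 - d5 = 18/5
  d7 = d2/3 = 1/2
  d8 = d3 + d5*2 = 69/5
  d9 = d2*2 = 3
  d10 = d5*2 - d7 = 13/10
  d11 = d8*5 - d10/5 = 3437/50
Walk from origin (0, 0):
  seg 1: up by d10 = 13/10 → (0, 13/10)
  seg 2: right by d7 = 1/2 → (1/2, 13/10)
  seg 3: up by d11 = 3437/50 → (1/2, 1751/25)
  seg 4: down by d9 = 3 → (1/2, 1676/25)
  seg 5: up by d4 = 9/2 → (1/2, 3577/50)
  seg 6: up by d3 = 12 → (1/2, 4177/50)

d4 = 9/2
d5 = 9/10
d6 = 18/5
d7 = 1/2
d8 = 69/5
d9 = 3
d10 = 13/10
d11 = 3437/50
endpoint = (1/2, 4177/50)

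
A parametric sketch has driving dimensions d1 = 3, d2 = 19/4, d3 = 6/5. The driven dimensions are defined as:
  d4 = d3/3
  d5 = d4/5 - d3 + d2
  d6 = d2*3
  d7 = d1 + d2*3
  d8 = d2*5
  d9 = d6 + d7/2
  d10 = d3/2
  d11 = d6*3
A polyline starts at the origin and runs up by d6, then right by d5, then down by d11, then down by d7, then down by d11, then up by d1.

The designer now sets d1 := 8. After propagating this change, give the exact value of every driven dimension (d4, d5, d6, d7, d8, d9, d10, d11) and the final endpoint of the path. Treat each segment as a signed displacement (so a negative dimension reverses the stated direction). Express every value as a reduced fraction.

Apply edit: d1 := 8
  d4 = d3/3 = 2/5
  d5 = d4/5 - d3 + d2 = 363/100
  d6 = d2*3 = 57/4
  d7 = d1 + d2*3 = 89/4
  d8 = d2*5 = 95/4
  d9 = d6 + d7/2 = 203/8
  d10 = d3/2 = 3/5
  d11 = d6*3 = 171/4
Walk from origin (0, 0):
  seg 1: up by d6 = 57/4 → (0, 57/4)
  seg 2: right by d5 = 363/100 → (363/100, 57/4)
  seg 3: down by d11 = 171/4 → (363/100, -57/2)
  seg 4: down by d7 = 89/4 → (363/100, -203/4)
  seg 5: down by d11 = 171/4 → (363/100, -187/2)
  seg 6: up by d1 = 8 → (363/100, -171/2)

d4 = 2/5
d5 = 363/100
d6 = 57/4
d7 = 89/4
d8 = 95/4
d9 = 203/8
d10 = 3/5
d11 = 171/4
endpoint = (363/100, -171/2)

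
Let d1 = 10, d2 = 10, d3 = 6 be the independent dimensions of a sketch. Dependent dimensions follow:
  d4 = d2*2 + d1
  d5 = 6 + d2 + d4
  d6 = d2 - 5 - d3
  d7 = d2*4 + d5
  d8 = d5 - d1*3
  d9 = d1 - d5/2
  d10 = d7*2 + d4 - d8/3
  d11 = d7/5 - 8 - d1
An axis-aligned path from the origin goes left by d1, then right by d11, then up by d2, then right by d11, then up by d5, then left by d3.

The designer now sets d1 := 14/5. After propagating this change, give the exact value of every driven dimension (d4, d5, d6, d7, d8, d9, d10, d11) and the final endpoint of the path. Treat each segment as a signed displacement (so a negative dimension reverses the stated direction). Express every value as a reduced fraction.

d4 = 114/5
d5 = 194/5
d6 = -1
d7 = 394/5
d8 = 152/5
d9 = -83/5
d10 = 2554/15
d11 = 124/25
endpoint = (28/25, 244/5)

Apply edit: d1 := 14/5
  d4 = d2*2 + d1 = 114/5
  d5 = 6 + d2 + d4 = 194/5
  d6 = d2 - 5 - d3 = -1
  d7 = d2*4 + d5 = 394/5
  d8 = d5 - d1*3 = 152/5
  d9 = d1 - d5/2 = -83/5
  d10 = d7*2 + d4 - d8/3 = 2554/15
  d11 = d7/5 - 8 - d1 = 124/25
Walk from origin (0, 0):
  seg 1: left by d1 = 14/5 → (-14/5, 0)
  seg 2: right by d11 = 124/25 → (54/25, 0)
  seg 3: up by d2 = 10 → (54/25, 10)
  seg 4: right by d11 = 124/25 → (178/25, 10)
  seg 5: up by d5 = 194/5 → (178/25, 244/5)
  seg 6: left by d3 = 6 → (28/25, 244/5)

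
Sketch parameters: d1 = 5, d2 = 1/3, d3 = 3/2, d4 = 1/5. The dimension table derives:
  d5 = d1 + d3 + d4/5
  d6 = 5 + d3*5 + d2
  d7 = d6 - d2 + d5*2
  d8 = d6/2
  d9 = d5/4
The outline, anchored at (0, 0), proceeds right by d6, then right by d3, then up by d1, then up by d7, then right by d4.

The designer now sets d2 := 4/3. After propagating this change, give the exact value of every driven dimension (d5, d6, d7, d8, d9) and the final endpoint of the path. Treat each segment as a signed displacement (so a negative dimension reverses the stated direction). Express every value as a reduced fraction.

Apply edit: d2 := 4/3
  d5 = d1 + d3 + d4/5 = 327/50
  d6 = 5 + d3*5 + d2 = 83/6
  d7 = d6 - d2 + d5*2 = 1279/50
  d8 = d6/2 = 83/12
  d9 = d5/4 = 327/200
Walk from origin (0, 0):
  seg 1: right by d6 = 83/6 → (83/6, 0)
  seg 2: right by d3 = 3/2 → (46/3, 0)
  seg 3: up by d1 = 5 → (46/3, 5)
  seg 4: up by d7 = 1279/50 → (46/3, 1529/50)
  seg 5: right by d4 = 1/5 → (233/15, 1529/50)

d5 = 327/50
d6 = 83/6
d7 = 1279/50
d8 = 83/12
d9 = 327/200
endpoint = (233/15, 1529/50)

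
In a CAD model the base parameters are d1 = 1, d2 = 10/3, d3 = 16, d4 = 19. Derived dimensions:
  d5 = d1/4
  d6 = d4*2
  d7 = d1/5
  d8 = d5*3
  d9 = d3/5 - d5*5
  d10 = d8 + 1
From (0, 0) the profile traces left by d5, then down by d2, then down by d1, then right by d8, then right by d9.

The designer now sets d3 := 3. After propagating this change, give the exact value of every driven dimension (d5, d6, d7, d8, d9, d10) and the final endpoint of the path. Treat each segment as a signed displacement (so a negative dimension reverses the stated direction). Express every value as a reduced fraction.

Apply edit: d3 := 3
  d5 = d1/4 = 1/4
  d6 = d4*2 = 38
  d7 = d1/5 = 1/5
  d8 = d5*3 = 3/4
  d9 = d3/5 - d5*5 = -13/20
  d10 = d8 + 1 = 7/4
Walk from origin (0, 0):
  seg 1: left by d5 = 1/4 → (-1/4, 0)
  seg 2: down by d2 = 10/3 → (-1/4, -10/3)
  seg 3: down by d1 = 1 → (-1/4, -13/3)
  seg 4: right by d8 = 3/4 → (1/2, -13/3)
  seg 5: right by d9 = -13/20 → (-3/20, -13/3)

d5 = 1/4
d6 = 38
d7 = 1/5
d8 = 3/4
d9 = -13/20
d10 = 7/4
endpoint = (-3/20, -13/3)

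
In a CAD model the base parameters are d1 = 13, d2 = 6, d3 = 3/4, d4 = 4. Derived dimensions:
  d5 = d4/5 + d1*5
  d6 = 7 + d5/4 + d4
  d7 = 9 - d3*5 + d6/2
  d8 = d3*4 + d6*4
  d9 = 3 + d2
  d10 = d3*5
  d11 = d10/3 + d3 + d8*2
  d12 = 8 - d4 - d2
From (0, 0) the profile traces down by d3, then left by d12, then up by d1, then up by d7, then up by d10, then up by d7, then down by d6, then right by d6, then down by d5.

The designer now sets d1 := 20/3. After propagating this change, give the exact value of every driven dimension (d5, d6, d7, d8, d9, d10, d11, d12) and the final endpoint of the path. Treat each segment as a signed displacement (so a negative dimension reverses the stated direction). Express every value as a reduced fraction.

Apply edit: d1 := 20/3
  d5 = d4/5 + d1*5 = 512/15
  d6 = 7 + d5/4 + d4 = 293/15
  d7 = 9 - d3*5 + d6/2 = 901/60
  d8 = d3*4 + d6*4 = 1217/15
  d9 = 3 + d2 = 9
  d10 = d3*5 = 15/4
  d11 = d10/3 + d3 + d8*2 = 2464/15
  d12 = 8 - d4 - d2 = -2
Walk from origin (0, 0):
  seg 1: down by d3 = 3/4 → (0, -3/4)
  seg 2: left by d12 = -2 → (2, -3/4)
  seg 3: up by d1 = 20/3 → (2, 71/12)
  seg 4: up by d7 = 901/60 → (2, 314/15)
  seg 5: up by d10 = 15/4 → (2, 1481/60)
  seg 6: up by d7 = 901/60 → (2, 397/10)
  seg 7: down by d6 = 293/15 → (2, 121/6)
  seg 8: right by d6 = 293/15 → (323/15, 121/6)
  seg 9: down by d5 = 512/15 → (323/15, -419/30)

d5 = 512/15
d6 = 293/15
d7 = 901/60
d8 = 1217/15
d9 = 9
d10 = 15/4
d11 = 2464/15
d12 = -2
endpoint = (323/15, -419/30)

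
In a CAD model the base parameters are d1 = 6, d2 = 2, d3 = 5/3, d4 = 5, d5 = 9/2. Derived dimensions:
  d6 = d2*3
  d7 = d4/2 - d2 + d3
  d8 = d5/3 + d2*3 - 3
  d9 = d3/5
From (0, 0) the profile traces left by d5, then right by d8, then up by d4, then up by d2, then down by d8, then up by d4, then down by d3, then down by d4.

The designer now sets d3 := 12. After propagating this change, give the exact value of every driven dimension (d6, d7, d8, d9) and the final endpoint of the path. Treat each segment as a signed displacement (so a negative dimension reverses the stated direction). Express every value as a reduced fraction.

Apply edit: d3 := 12
  d6 = d2*3 = 6
  d7 = d4/2 - d2 + d3 = 25/2
  d8 = d5/3 + d2*3 - 3 = 9/2
  d9 = d3/5 = 12/5
Walk from origin (0, 0):
  seg 1: left by d5 = 9/2 → (-9/2, 0)
  seg 2: right by d8 = 9/2 → (0, 0)
  seg 3: up by d4 = 5 → (0, 5)
  seg 4: up by d2 = 2 → (0, 7)
  seg 5: down by d8 = 9/2 → (0, 5/2)
  seg 6: up by d4 = 5 → (0, 15/2)
  seg 7: down by d3 = 12 → (0, -9/2)
  seg 8: down by d4 = 5 → (0, -19/2)

d6 = 6
d7 = 25/2
d8 = 9/2
d9 = 12/5
endpoint = (0, -19/2)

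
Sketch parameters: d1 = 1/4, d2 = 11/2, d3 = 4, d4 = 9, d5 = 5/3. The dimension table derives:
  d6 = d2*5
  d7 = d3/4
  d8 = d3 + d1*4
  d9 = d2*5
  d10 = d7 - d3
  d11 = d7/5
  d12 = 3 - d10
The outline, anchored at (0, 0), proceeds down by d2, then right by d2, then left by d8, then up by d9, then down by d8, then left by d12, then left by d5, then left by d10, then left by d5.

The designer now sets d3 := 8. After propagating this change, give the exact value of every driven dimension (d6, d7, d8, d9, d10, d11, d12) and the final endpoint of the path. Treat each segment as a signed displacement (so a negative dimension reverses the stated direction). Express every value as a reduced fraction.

d6 = 55/2
d7 = 2
d8 = 9
d9 = 55/2
d10 = -6
d11 = 2/5
d12 = 9
endpoint = (-59/6, 13)

Apply edit: d3 := 8
  d6 = d2*5 = 55/2
  d7 = d3/4 = 2
  d8 = d3 + d1*4 = 9
  d9 = d2*5 = 55/2
  d10 = d7 - d3 = -6
  d11 = d7/5 = 2/5
  d12 = 3 - d10 = 9
Walk from origin (0, 0):
  seg 1: down by d2 = 11/2 → (0, -11/2)
  seg 2: right by d2 = 11/2 → (11/2, -11/2)
  seg 3: left by d8 = 9 → (-7/2, -11/2)
  seg 4: up by d9 = 55/2 → (-7/2, 22)
  seg 5: down by d8 = 9 → (-7/2, 13)
  seg 6: left by d12 = 9 → (-25/2, 13)
  seg 7: left by d5 = 5/3 → (-85/6, 13)
  seg 8: left by d10 = -6 → (-49/6, 13)
  seg 9: left by d5 = 5/3 → (-59/6, 13)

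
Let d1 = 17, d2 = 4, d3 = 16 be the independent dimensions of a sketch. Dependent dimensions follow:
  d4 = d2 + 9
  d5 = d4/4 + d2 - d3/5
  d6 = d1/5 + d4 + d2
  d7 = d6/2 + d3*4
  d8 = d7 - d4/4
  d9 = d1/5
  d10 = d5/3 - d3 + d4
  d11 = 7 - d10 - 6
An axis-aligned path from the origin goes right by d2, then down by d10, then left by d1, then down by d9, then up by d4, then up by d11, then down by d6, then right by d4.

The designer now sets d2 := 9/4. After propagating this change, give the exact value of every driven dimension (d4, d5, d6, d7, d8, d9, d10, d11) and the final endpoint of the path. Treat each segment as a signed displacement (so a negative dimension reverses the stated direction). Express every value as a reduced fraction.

d4 = 45/4
d5 = 149/80
d6 = 169/10
d7 = 1449/20
d8 = 5571/80
d9 = 17/5
d10 = -991/240
d11 = 1231/240
endpoint = (-7/2, 5/24)

Apply edit: d2 := 9/4
  d4 = d2 + 9 = 45/4
  d5 = d4/4 + d2 - d3/5 = 149/80
  d6 = d1/5 + d4 + d2 = 169/10
  d7 = d6/2 + d3*4 = 1449/20
  d8 = d7 - d4/4 = 5571/80
  d9 = d1/5 = 17/5
  d10 = d5/3 - d3 + d4 = -991/240
  d11 = 7 - d10 - 6 = 1231/240
Walk from origin (0, 0):
  seg 1: right by d2 = 9/4 → (9/4, 0)
  seg 2: down by d10 = -991/240 → (9/4, 991/240)
  seg 3: left by d1 = 17 → (-59/4, 991/240)
  seg 4: down by d9 = 17/5 → (-59/4, 35/48)
  seg 5: up by d4 = 45/4 → (-59/4, 575/48)
  seg 6: up by d11 = 1231/240 → (-59/4, 2053/120)
  seg 7: down by d6 = 169/10 → (-59/4, 5/24)
  seg 8: right by d4 = 45/4 → (-7/2, 5/24)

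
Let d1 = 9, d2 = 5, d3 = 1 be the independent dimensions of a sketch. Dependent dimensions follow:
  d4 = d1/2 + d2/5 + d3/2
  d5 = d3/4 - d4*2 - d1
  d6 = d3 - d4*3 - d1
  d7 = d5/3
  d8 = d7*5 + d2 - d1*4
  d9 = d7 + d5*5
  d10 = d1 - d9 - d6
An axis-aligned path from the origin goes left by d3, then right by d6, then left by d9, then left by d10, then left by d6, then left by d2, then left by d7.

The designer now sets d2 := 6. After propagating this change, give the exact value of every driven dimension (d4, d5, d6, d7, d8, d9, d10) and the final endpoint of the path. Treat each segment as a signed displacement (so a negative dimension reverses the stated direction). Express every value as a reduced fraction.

Apply edit: d2 := 6
  d4 = d1/2 + d2/5 + d3/2 = 31/5
  d5 = d3/4 - d4*2 - d1 = -423/20
  d6 = d3 - d4*3 - d1 = -133/5
  d7 = d5/3 = -141/20
  d8 = d7*5 + d2 - d1*4 = -261/4
  d9 = d7 + d5*5 = -564/5
  d10 = d1 - d9 - d6 = 742/5
Walk from origin (0, 0):
  seg 1: left by d3 = 1 → (-1, 0)
  seg 2: right by d6 = -133/5 → (-138/5, 0)
  seg 3: left by d9 = -564/5 → (426/5, 0)
  seg 4: left by d10 = 742/5 → (-316/5, 0)
  seg 5: left by d6 = -133/5 → (-183/5, 0)
  seg 6: left by d2 = 6 → (-213/5, 0)
  seg 7: left by d7 = -141/20 → (-711/20, 0)

d4 = 31/5
d5 = -423/20
d6 = -133/5
d7 = -141/20
d8 = -261/4
d9 = -564/5
d10 = 742/5
endpoint = (-711/20, 0)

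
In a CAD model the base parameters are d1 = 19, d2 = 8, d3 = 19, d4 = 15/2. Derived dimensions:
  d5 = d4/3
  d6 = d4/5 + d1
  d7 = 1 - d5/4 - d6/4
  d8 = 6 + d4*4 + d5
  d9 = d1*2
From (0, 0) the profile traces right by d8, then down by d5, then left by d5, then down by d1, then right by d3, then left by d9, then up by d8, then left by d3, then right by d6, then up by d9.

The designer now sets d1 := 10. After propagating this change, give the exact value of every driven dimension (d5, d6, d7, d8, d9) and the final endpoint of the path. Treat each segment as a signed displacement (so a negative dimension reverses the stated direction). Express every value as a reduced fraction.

Apply edit: d1 := 10
  d5 = d4/3 = 5/2
  d6 = d4/5 + d1 = 23/2
  d7 = 1 - d5/4 - d6/4 = -5/2
  d8 = 6 + d4*4 + d5 = 77/2
  d9 = d1*2 = 20
Walk from origin (0, 0):
  seg 1: right by d8 = 77/2 → (77/2, 0)
  seg 2: down by d5 = 5/2 → (77/2, -5/2)
  seg 3: left by d5 = 5/2 → (36, -5/2)
  seg 4: down by d1 = 10 → (36, -25/2)
  seg 5: right by d3 = 19 → (55, -25/2)
  seg 6: left by d9 = 20 → (35, -25/2)
  seg 7: up by d8 = 77/2 → (35, 26)
  seg 8: left by d3 = 19 → (16, 26)
  seg 9: right by d6 = 23/2 → (55/2, 26)
  seg 10: up by d9 = 20 → (55/2, 46)

d5 = 5/2
d6 = 23/2
d7 = -5/2
d8 = 77/2
d9 = 20
endpoint = (55/2, 46)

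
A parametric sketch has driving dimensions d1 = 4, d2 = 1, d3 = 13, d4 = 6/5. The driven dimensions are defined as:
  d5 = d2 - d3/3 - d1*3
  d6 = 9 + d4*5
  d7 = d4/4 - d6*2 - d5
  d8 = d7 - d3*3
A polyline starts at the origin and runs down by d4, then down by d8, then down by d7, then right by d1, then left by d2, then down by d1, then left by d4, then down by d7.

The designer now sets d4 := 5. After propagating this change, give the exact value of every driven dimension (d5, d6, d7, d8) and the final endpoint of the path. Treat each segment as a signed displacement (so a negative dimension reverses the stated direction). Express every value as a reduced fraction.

d5 = -46/3
d6 = 34
d7 = -617/12
d8 = -1085/12
endpoint = (-2, 737/4)

Apply edit: d4 := 5
  d5 = d2 - d3/3 - d1*3 = -46/3
  d6 = 9 + d4*5 = 34
  d7 = d4/4 - d6*2 - d5 = -617/12
  d8 = d7 - d3*3 = -1085/12
Walk from origin (0, 0):
  seg 1: down by d4 = 5 → (0, -5)
  seg 2: down by d8 = -1085/12 → (0, 1025/12)
  seg 3: down by d7 = -617/12 → (0, 821/6)
  seg 4: right by d1 = 4 → (4, 821/6)
  seg 5: left by d2 = 1 → (3, 821/6)
  seg 6: down by d1 = 4 → (3, 797/6)
  seg 7: left by d4 = 5 → (-2, 797/6)
  seg 8: down by d7 = -617/12 → (-2, 737/4)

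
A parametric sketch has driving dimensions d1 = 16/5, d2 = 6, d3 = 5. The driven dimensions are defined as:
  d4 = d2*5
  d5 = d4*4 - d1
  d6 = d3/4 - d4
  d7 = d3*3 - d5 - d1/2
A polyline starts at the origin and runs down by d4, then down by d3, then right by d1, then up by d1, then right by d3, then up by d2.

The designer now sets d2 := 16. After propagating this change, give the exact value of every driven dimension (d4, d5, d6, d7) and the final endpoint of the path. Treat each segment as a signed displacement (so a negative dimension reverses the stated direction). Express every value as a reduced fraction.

Apply edit: d2 := 16
  d4 = d2*5 = 80
  d5 = d4*4 - d1 = 1584/5
  d6 = d3/4 - d4 = -315/4
  d7 = d3*3 - d5 - d1/2 = -1517/5
Walk from origin (0, 0):
  seg 1: down by d4 = 80 → (0, -80)
  seg 2: down by d3 = 5 → (0, -85)
  seg 3: right by d1 = 16/5 → (16/5, -85)
  seg 4: up by d1 = 16/5 → (16/5, -409/5)
  seg 5: right by d3 = 5 → (41/5, -409/5)
  seg 6: up by d2 = 16 → (41/5, -329/5)

d4 = 80
d5 = 1584/5
d6 = -315/4
d7 = -1517/5
endpoint = (41/5, -329/5)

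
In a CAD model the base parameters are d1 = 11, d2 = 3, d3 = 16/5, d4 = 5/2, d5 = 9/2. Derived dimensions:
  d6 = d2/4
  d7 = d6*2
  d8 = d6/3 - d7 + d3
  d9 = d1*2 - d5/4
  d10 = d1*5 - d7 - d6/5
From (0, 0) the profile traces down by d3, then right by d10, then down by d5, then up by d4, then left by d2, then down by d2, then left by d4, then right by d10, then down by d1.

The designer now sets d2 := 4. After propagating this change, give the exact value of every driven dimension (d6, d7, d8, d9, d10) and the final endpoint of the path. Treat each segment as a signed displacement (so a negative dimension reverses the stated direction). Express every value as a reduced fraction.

d6 = 1
d7 = 2
d8 = 23/15
d9 = 167/8
d10 = 264/5
endpoint = (991/10, -101/5)

Apply edit: d2 := 4
  d6 = d2/4 = 1
  d7 = d6*2 = 2
  d8 = d6/3 - d7 + d3 = 23/15
  d9 = d1*2 - d5/4 = 167/8
  d10 = d1*5 - d7 - d6/5 = 264/5
Walk from origin (0, 0):
  seg 1: down by d3 = 16/5 → (0, -16/5)
  seg 2: right by d10 = 264/5 → (264/5, -16/5)
  seg 3: down by d5 = 9/2 → (264/5, -77/10)
  seg 4: up by d4 = 5/2 → (264/5, -26/5)
  seg 5: left by d2 = 4 → (244/5, -26/5)
  seg 6: down by d2 = 4 → (244/5, -46/5)
  seg 7: left by d4 = 5/2 → (463/10, -46/5)
  seg 8: right by d10 = 264/5 → (991/10, -46/5)
  seg 9: down by d1 = 11 → (991/10, -101/5)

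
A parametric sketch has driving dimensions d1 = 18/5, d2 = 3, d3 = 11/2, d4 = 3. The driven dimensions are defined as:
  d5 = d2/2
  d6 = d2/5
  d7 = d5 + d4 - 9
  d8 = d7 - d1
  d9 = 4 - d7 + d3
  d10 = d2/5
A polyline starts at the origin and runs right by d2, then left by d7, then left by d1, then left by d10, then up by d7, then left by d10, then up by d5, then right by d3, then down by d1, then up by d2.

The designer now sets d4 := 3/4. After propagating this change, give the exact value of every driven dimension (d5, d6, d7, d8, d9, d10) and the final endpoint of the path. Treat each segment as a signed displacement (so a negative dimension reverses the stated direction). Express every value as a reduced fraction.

Apply edit: d4 := 3/4
  d5 = d2/2 = 3/2
  d6 = d2/5 = 3/5
  d7 = d5 + d4 - 9 = -27/4
  d8 = d7 - d1 = -207/20
  d9 = 4 - d7 + d3 = 65/4
  d10 = d2/5 = 3/5
Walk from origin (0, 0):
  seg 1: right by d2 = 3 → (3, 0)
  seg 2: left by d7 = -27/4 → (39/4, 0)
  seg 3: left by d1 = 18/5 → (123/20, 0)
  seg 4: left by d10 = 3/5 → (111/20, 0)
  seg 5: up by d7 = -27/4 → (111/20, -27/4)
  seg 6: left by d10 = 3/5 → (99/20, -27/4)
  seg 7: up by d5 = 3/2 → (99/20, -21/4)
  seg 8: right by d3 = 11/2 → (209/20, -21/4)
  seg 9: down by d1 = 18/5 → (209/20, -177/20)
  seg 10: up by d2 = 3 → (209/20, -117/20)

d5 = 3/2
d6 = 3/5
d7 = -27/4
d8 = -207/20
d9 = 65/4
d10 = 3/5
endpoint = (209/20, -117/20)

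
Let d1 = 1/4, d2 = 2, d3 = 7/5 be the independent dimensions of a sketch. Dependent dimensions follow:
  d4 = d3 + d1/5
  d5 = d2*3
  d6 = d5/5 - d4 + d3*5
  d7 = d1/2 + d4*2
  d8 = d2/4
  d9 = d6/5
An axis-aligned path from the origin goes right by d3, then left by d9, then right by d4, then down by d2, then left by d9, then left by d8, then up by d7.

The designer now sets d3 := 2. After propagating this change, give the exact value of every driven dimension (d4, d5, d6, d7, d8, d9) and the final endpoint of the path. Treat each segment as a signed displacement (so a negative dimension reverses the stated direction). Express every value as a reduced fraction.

Apply edit: d3 := 2
  d4 = d3 + d1/5 = 41/20
  d5 = d2*3 = 6
  d6 = d5/5 - d4 + d3*5 = 183/20
  d7 = d1/2 + d4*2 = 169/40
  d8 = d2/4 = 1/2
  d9 = d6/5 = 183/100
Walk from origin (0, 0):
  seg 1: right by d3 = 2 → (2, 0)
  seg 2: left by d9 = 183/100 → (17/100, 0)
  seg 3: right by d4 = 41/20 → (111/50, 0)
  seg 4: down by d2 = 2 → (111/50, -2)
  seg 5: left by d9 = 183/100 → (39/100, -2)
  seg 6: left by d8 = 1/2 → (-11/100, -2)
  seg 7: up by d7 = 169/40 → (-11/100, 89/40)

d4 = 41/20
d5 = 6
d6 = 183/20
d7 = 169/40
d8 = 1/2
d9 = 183/100
endpoint = (-11/100, 89/40)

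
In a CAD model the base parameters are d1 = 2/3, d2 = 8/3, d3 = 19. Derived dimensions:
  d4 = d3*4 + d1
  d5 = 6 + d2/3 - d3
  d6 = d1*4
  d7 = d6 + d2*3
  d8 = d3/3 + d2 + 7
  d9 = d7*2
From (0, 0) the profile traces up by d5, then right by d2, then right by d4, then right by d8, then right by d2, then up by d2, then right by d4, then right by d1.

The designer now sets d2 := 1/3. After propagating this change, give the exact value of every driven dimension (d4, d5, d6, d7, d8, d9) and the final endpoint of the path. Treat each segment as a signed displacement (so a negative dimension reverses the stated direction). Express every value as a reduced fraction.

d4 = 230/3
d5 = -116/9
d6 = 8/3
d7 = 11/3
d8 = 41/3
d9 = 22/3
endpoint = (505/3, -113/9)

Apply edit: d2 := 1/3
  d4 = d3*4 + d1 = 230/3
  d5 = 6 + d2/3 - d3 = -116/9
  d6 = d1*4 = 8/3
  d7 = d6 + d2*3 = 11/3
  d8 = d3/3 + d2 + 7 = 41/3
  d9 = d7*2 = 22/3
Walk from origin (0, 0):
  seg 1: up by d5 = -116/9 → (0, -116/9)
  seg 2: right by d2 = 1/3 → (1/3, -116/9)
  seg 3: right by d4 = 230/3 → (77, -116/9)
  seg 4: right by d8 = 41/3 → (272/3, -116/9)
  seg 5: right by d2 = 1/3 → (91, -116/9)
  seg 6: up by d2 = 1/3 → (91, -113/9)
  seg 7: right by d4 = 230/3 → (503/3, -113/9)
  seg 8: right by d1 = 2/3 → (505/3, -113/9)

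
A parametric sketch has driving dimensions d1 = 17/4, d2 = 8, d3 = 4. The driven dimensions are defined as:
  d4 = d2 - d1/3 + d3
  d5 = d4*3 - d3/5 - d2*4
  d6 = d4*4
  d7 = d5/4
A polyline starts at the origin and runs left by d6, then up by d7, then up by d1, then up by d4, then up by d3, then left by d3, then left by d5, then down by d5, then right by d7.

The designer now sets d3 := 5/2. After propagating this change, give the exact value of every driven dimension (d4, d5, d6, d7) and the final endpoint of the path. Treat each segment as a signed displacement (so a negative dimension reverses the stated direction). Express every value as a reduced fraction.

d4 = 109/12
d5 = -21/4
d6 = 109/3
d7 = -21/16
endpoint = (-1675/48, 949/48)

Apply edit: d3 := 5/2
  d4 = d2 - d1/3 + d3 = 109/12
  d5 = d4*3 - d3/5 - d2*4 = -21/4
  d6 = d4*4 = 109/3
  d7 = d5/4 = -21/16
Walk from origin (0, 0):
  seg 1: left by d6 = 109/3 → (-109/3, 0)
  seg 2: up by d7 = -21/16 → (-109/3, -21/16)
  seg 3: up by d1 = 17/4 → (-109/3, 47/16)
  seg 4: up by d4 = 109/12 → (-109/3, 577/48)
  seg 5: up by d3 = 5/2 → (-109/3, 697/48)
  seg 6: left by d3 = 5/2 → (-233/6, 697/48)
  seg 7: left by d5 = -21/4 → (-403/12, 697/48)
  seg 8: down by d5 = -21/4 → (-403/12, 949/48)
  seg 9: right by d7 = -21/16 → (-1675/48, 949/48)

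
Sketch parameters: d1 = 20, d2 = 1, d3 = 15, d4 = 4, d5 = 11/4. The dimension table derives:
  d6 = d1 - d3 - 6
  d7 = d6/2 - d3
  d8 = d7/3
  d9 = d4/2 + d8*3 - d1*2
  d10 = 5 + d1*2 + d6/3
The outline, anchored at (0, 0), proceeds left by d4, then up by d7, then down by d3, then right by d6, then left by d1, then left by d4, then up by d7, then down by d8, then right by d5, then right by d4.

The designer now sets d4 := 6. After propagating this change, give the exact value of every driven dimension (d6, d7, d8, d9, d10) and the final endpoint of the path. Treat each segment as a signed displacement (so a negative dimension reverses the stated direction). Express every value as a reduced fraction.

d6 = -1
d7 = -31/2
d8 = -31/6
d9 = -105/2
d10 = 134/3
endpoint = (-97/4, -245/6)

Apply edit: d4 := 6
  d6 = d1 - d3 - 6 = -1
  d7 = d6/2 - d3 = -31/2
  d8 = d7/3 = -31/6
  d9 = d4/2 + d8*3 - d1*2 = -105/2
  d10 = 5 + d1*2 + d6/3 = 134/3
Walk from origin (0, 0):
  seg 1: left by d4 = 6 → (-6, 0)
  seg 2: up by d7 = -31/2 → (-6, -31/2)
  seg 3: down by d3 = 15 → (-6, -61/2)
  seg 4: right by d6 = -1 → (-7, -61/2)
  seg 5: left by d1 = 20 → (-27, -61/2)
  seg 6: left by d4 = 6 → (-33, -61/2)
  seg 7: up by d7 = -31/2 → (-33, -46)
  seg 8: down by d8 = -31/6 → (-33, -245/6)
  seg 9: right by d5 = 11/4 → (-121/4, -245/6)
  seg 10: right by d4 = 6 → (-97/4, -245/6)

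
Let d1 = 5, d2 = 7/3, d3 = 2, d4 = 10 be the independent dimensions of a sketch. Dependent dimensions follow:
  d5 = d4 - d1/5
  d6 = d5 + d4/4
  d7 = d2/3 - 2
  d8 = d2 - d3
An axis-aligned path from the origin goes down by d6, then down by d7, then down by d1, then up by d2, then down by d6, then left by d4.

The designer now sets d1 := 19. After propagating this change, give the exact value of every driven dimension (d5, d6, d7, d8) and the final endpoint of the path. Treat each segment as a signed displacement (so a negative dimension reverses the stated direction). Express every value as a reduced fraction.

d5 = 31/5
d6 = 87/10
d7 = -11/9
d8 = 1/3
endpoint = (-10, -1478/45)

Apply edit: d1 := 19
  d5 = d4 - d1/5 = 31/5
  d6 = d5 + d4/4 = 87/10
  d7 = d2/3 - 2 = -11/9
  d8 = d2 - d3 = 1/3
Walk from origin (0, 0):
  seg 1: down by d6 = 87/10 → (0, -87/10)
  seg 2: down by d7 = -11/9 → (0, -673/90)
  seg 3: down by d1 = 19 → (0, -2383/90)
  seg 4: up by d2 = 7/3 → (0, -2173/90)
  seg 5: down by d6 = 87/10 → (0, -1478/45)
  seg 6: left by d4 = 10 → (-10, -1478/45)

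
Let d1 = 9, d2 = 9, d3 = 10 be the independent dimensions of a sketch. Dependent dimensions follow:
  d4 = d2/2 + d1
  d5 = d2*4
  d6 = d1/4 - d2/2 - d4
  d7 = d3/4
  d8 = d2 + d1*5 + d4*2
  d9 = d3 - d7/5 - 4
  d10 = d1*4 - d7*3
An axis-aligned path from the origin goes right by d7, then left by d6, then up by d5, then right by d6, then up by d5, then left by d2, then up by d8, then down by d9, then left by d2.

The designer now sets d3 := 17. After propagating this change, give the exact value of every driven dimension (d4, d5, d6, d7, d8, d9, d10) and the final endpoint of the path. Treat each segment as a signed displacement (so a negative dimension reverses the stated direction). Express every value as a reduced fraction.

Apply edit: d3 := 17
  d4 = d2/2 + d1 = 27/2
  d5 = d2*4 = 36
  d6 = d1/4 - d2/2 - d4 = -63/4
  d7 = d3/4 = 17/4
  d8 = d2 + d1*5 + d4*2 = 81
  d9 = d3 - d7/5 - 4 = 243/20
  d10 = d1*4 - d7*3 = 93/4
Walk from origin (0, 0):
  seg 1: right by d7 = 17/4 → (17/4, 0)
  seg 2: left by d6 = -63/4 → (20, 0)
  seg 3: up by d5 = 36 → (20, 36)
  seg 4: right by d6 = -63/4 → (17/4, 36)
  seg 5: up by d5 = 36 → (17/4, 72)
  seg 6: left by d2 = 9 → (-19/4, 72)
  seg 7: up by d8 = 81 → (-19/4, 153)
  seg 8: down by d9 = 243/20 → (-19/4, 2817/20)
  seg 9: left by d2 = 9 → (-55/4, 2817/20)

d4 = 27/2
d5 = 36
d6 = -63/4
d7 = 17/4
d8 = 81
d9 = 243/20
d10 = 93/4
endpoint = (-55/4, 2817/20)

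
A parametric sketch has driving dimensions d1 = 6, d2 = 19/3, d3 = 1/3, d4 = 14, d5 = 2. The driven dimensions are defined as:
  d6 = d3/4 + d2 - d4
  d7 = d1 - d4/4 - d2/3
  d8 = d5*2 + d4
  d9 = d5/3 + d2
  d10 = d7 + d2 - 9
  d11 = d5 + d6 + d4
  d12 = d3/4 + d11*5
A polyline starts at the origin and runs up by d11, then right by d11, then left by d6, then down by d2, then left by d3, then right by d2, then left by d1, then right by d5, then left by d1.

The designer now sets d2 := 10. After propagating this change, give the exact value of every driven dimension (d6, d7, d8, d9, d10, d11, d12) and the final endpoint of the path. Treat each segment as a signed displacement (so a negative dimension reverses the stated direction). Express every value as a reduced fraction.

d6 = -47/12
d7 = -5/6
d8 = 18
d9 = 32/3
d10 = 1/6
d11 = 145/12
d12 = 121/2
endpoint = (47/3, 25/12)

Apply edit: d2 := 10
  d6 = d3/4 + d2 - d4 = -47/12
  d7 = d1 - d4/4 - d2/3 = -5/6
  d8 = d5*2 + d4 = 18
  d9 = d5/3 + d2 = 32/3
  d10 = d7 + d2 - 9 = 1/6
  d11 = d5 + d6 + d4 = 145/12
  d12 = d3/4 + d11*5 = 121/2
Walk from origin (0, 0):
  seg 1: up by d11 = 145/12 → (0, 145/12)
  seg 2: right by d11 = 145/12 → (145/12, 145/12)
  seg 3: left by d6 = -47/12 → (16, 145/12)
  seg 4: down by d2 = 10 → (16, 25/12)
  seg 5: left by d3 = 1/3 → (47/3, 25/12)
  seg 6: right by d2 = 10 → (77/3, 25/12)
  seg 7: left by d1 = 6 → (59/3, 25/12)
  seg 8: right by d5 = 2 → (65/3, 25/12)
  seg 9: left by d1 = 6 → (47/3, 25/12)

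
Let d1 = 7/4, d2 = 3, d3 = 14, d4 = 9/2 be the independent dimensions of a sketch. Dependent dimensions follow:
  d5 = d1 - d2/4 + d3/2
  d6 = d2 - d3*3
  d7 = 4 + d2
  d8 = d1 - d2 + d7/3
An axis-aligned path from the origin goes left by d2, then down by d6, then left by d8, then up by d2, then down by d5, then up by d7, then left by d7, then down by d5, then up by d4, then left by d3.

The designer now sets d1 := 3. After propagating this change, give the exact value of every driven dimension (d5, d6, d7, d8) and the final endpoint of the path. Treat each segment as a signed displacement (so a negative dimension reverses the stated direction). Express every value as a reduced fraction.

d5 = 37/4
d6 = -39
d7 = 7
d8 = 7/3
endpoint = (-79/3, 35)

Apply edit: d1 := 3
  d5 = d1 - d2/4 + d3/2 = 37/4
  d6 = d2 - d3*3 = -39
  d7 = 4 + d2 = 7
  d8 = d1 - d2 + d7/3 = 7/3
Walk from origin (0, 0):
  seg 1: left by d2 = 3 → (-3, 0)
  seg 2: down by d6 = -39 → (-3, 39)
  seg 3: left by d8 = 7/3 → (-16/3, 39)
  seg 4: up by d2 = 3 → (-16/3, 42)
  seg 5: down by d5 = 37/4 → (-16/3, 131/4)
  seg 6: up by d7 = 7 → (-16/3, 159/4)
  seg 7: left by d7 = 7 → (-37/3, 159/4)
  seg 8: down by d5 = 37/4 → (-37/3, 61/2)
  seg 9: up by d4 = 9/2 → (-37/3, 35)
  seg 10: left by d3 = 14 → (-79/3, 35)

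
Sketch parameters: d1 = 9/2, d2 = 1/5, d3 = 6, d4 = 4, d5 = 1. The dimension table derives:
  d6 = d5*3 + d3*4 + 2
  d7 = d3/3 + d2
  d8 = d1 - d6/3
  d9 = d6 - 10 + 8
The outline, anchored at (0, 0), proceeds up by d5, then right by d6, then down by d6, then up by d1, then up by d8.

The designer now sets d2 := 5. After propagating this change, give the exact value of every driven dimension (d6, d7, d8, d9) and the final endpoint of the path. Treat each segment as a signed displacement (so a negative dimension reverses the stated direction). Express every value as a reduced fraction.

d6 = 29
d7 = 7
d8 = -31/6
d9 = 27
endpoint = (29, -86/3)

Apply edit: d2 := 5
  d6 = d5*3 + d3*4 + 2 = 29
  d7 = d3/3 + d2 = 7
  d8 = d1 - d6/3 = -31/6
  d9 = d6 - 10 + 8 = 27
Walk from origin (0, 0):
  seg 1: up by d5 = 1 → (0, 1)
  seg 2: right by d6 = 29 → (29, 1)
  seg 3: down by d6 = 29 → (29, -28)
  seg 4: up by d1 = 9/2 → (29, -47/2)
  seg 5: up by d8 = -31/6 → (29, -86/3)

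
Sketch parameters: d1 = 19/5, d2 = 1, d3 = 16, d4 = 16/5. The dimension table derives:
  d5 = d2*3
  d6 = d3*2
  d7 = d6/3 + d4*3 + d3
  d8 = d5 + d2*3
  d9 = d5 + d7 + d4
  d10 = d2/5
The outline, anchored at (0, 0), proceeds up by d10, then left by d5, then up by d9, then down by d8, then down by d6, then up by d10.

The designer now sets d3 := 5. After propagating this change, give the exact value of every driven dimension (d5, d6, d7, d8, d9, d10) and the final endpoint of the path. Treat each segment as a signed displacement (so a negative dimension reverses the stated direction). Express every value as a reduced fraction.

Apply edit: d3 := 5
  d5 = d2*3 = 3
  d6 = d3*2 = 10
  d7 = d6/3 + d4*3 + d3 = 269/15
  d8 = d5 + d2*3 = 6
  d9 = d5 + d7 + d4 = 362/15
  d10 = d2/5 = 1/5
Walk from origin (0, 0):
  seg 1: up by d10 = 1/5 → (0, 1/5)
  seg 2: left by d5 = 3 → (-3, 1/5)
  seg 3: up by d9 = 362/15 → (-3, 73/3)
  seg 4: down by d8 = 6 → (-3, 55/3)
  seg 5: down by d6 = 10 → (-3, 25/3)
  seg 6: up by d10 = 1/5 → (-3, 128/15)

d5 = 3
d6 = 10
d7 = 269/15
d8 = 6
d9 = 362/15
d10 = 1/5
endpoint = (-3, 128/15)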